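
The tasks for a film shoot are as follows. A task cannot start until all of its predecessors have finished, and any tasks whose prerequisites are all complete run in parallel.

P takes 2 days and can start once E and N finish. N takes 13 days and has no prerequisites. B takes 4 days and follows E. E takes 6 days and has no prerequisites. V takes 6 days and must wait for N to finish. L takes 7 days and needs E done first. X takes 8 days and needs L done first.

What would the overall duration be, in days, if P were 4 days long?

21

As given, the longest chain is E→L→X = 6+7+8 = 21, so the finish is 21 days.
P has 6 days of float (longest path through it is 15).
No other chain overtakes it, so the finish is 21 days.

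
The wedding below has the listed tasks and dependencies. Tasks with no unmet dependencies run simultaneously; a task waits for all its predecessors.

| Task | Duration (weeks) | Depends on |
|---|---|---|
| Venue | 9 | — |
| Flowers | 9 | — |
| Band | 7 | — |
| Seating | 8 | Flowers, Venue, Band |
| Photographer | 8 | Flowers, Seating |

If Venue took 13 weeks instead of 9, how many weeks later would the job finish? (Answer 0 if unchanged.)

As given, the longest chain is Venue→Seating→Photographer = 9+8+8 = 25, so the finish is 25 weeks.
Venue lies on that path, so at 13 weeks the path becomes 29 weeks.
No other chain overtakes it, so the finish is 29 weeks.
Change in finish: 29 − 25 = +4 weeks.

4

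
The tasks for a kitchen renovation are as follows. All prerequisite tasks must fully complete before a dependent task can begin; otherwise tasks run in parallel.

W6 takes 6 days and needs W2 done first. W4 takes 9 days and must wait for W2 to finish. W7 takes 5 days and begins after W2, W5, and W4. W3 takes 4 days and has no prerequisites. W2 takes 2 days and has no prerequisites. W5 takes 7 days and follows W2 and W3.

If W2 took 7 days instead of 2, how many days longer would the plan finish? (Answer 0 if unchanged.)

Critical path before the change: W2→W4→W7 = 2+9+5 = 16 giving 16 days.
W2 lies on that path, so at 7 days the path becomes 21 days.
That remains the longest chain; total 21 days.
Change in finish: 21 − 16 = +5 days.

5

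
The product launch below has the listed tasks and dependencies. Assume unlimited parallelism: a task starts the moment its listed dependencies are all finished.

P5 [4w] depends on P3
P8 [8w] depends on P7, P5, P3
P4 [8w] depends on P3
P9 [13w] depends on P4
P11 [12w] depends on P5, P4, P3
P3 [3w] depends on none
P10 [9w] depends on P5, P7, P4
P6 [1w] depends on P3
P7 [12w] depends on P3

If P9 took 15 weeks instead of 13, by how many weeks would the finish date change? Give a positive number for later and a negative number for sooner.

Critical path before the change: P3→P4→P9 = 3+8+13 = 24 giving 24 weeks.
Since P9 is critical, the +2 change carries straight to that chain (now 26 weeks).
That remains the longest chain; total 26 weeks.
Change in finish: 26 − 24 = +2 weeks.

2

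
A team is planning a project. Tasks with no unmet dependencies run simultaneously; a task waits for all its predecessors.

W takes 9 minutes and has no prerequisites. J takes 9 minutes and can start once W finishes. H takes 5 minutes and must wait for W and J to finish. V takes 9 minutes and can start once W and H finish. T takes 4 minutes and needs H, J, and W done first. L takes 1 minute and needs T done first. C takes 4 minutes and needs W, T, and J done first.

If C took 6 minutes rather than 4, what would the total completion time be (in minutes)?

33

Actual critical path: W→J→H→V = 9+9+5+9 = 32 ⇒ 32 minutes.
The longest path through C is only 31 minutes, so C has float 1.
The binding chain switches to W→J→H→T→C = 9+9+5+4+6 = 33; finish 33 minutes.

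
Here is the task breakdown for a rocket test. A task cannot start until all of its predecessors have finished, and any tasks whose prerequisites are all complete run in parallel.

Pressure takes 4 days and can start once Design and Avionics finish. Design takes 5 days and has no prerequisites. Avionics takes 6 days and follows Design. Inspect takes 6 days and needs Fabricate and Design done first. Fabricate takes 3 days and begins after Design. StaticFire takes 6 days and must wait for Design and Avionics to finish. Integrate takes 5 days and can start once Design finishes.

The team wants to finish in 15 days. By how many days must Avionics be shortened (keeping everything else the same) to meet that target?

Current finish: 17 days; target: 15.
Avionics is on every critical path, so each day cut from Avionics cuts the finish by one (this holds down to a finish of 14).
Need 17 − 15 = 2 days off Avionics → Avionics becomes 4 days, finish becomes 15.

2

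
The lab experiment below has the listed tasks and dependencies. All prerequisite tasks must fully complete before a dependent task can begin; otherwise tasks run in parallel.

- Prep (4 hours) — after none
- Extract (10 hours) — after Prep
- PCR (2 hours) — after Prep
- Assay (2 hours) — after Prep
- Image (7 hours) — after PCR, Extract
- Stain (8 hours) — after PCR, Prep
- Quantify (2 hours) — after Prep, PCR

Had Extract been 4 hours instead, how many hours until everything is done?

15

Actual critical path: Prep→Extract→Image = 4+10+7 = 21 ⇒ 21 hours.
Since Extract is critical, the -6 change carries straight to that chain (now 15 hours).
The critical path is still Prep→Extract→Image; finish is now 15 hours.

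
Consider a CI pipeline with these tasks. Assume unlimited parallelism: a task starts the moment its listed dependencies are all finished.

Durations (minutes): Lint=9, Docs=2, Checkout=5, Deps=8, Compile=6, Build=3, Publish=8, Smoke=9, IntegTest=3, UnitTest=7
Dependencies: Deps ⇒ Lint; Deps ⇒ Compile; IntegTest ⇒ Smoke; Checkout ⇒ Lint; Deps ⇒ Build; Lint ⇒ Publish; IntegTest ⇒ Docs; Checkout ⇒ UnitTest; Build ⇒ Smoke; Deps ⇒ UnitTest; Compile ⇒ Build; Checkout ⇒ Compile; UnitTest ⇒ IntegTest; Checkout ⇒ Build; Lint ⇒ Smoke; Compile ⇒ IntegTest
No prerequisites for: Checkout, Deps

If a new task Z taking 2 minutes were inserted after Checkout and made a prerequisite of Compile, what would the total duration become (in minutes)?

27

Originally the CI pipeline takes 27 minutes.
With Z inserted, Compile now waits for max(Checkout, Deps, Z).
New critical path: Deps→UnitTest→IntegTest→Smoke = 8+7+3+9 = 27 ⇒ 27 minutes.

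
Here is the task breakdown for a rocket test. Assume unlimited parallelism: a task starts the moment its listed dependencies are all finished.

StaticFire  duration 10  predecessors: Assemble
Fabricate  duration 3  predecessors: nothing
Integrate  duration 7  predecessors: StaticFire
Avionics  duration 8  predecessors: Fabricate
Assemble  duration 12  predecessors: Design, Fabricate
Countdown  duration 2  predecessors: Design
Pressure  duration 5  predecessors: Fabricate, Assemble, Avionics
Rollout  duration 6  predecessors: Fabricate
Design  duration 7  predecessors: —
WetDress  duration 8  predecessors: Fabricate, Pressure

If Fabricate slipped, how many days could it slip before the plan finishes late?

Critical path: Design→Assemble→StaticFire→Integrate = 7+12+10+7 = 36, so the finish is 36 days.
Longest path through Fabricate: 32 days (earliest finish 3, latest finish 7).
So Fabricate can slip 7 − 3 = 4 days.

4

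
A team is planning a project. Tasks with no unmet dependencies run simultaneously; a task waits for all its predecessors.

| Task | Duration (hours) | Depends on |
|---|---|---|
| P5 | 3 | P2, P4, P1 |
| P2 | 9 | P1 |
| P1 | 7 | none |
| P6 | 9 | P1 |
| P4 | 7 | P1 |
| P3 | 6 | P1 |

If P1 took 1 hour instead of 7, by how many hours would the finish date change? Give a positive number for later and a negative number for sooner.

Actual critical path: P1→P2→P5 = 7+9+3 = 19 ⇒ 19 hours.
P1 lies on that path, so at 1 hour the path becomes 13 hours.
That remains the longest chain; total 13 hours.
Change in finish: 13 − 19 = -6 hours.

-6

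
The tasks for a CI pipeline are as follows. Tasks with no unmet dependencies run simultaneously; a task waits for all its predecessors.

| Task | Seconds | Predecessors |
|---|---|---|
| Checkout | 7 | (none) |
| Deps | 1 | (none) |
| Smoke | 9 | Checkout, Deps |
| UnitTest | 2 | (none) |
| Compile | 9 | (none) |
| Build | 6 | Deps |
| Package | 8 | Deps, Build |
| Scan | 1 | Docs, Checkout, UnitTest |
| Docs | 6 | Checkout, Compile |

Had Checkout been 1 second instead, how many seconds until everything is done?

Baseline: Checkout→Smoke = 7+9 = 16 → 16 seconds.
Since Checkout is critical, the -6 change carries straight to that chain (now 10 seconds).
New critical path: Compile→Docs→Scan = 9+6+1 = 16 ⇒ 16 seconds.

16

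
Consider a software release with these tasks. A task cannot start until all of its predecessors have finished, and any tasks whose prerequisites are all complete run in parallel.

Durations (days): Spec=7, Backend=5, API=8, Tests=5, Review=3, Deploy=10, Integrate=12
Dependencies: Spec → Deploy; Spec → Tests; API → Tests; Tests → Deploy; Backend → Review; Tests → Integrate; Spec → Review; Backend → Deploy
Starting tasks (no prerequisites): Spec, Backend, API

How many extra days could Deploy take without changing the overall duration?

2

The longest chain is API→Tests→Integrate = 8+5+12 = 25; overall finish 25 days.
Longest path through Deploy: 23 days (earliest finish 23, latest finish 25).
So Deploy can slip 25 − 23 = 2 days.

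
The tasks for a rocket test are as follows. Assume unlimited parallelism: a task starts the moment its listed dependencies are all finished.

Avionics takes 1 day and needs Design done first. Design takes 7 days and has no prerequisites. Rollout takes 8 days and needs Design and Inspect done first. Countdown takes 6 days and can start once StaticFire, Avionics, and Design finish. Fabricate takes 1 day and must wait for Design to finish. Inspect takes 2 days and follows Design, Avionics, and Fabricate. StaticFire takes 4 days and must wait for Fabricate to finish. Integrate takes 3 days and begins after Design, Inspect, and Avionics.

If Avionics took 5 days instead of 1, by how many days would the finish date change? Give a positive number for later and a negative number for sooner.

4

Baseline: Design→Avionics→Inspect→Rollout = 7+1+2+8 = 18 → 18 days.
Avionics lies on that path, so at 5 days the path becomes 22 days.
That remains the longest chain; total 22 days.
Change in finish: 22 − 18 = +4 days.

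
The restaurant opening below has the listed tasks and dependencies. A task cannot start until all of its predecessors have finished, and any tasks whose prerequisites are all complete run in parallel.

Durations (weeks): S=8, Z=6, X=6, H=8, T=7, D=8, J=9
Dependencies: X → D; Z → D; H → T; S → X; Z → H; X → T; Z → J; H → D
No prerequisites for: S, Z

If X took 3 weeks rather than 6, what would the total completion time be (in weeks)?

As given, the longest chain is S→X→D = 8+6+8 = 22, so the finish is 22 weeks.
Since X is critical, the -3 change carries straight to that chain (now 19 weeks).
The binding chain switches to Z→H→D = 6+8+8 = 22; finish 22 weeks.

22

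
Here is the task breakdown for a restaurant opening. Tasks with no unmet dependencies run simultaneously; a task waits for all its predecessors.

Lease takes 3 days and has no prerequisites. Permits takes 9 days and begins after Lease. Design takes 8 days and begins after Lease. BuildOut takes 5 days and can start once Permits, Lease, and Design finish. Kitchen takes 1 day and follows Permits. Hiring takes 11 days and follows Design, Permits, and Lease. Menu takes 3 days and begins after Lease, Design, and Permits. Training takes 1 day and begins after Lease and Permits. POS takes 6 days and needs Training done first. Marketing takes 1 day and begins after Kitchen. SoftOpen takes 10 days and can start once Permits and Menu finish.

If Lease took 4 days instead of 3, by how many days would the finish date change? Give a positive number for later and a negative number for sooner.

1

The binding path is Lease→Permits→Menu→SoftOpen = 3+9+3+10 = 25; finish at 25 days.
Lease is on the critical path; changing it to 4 makes that path 26 days.
The critical path is still Lease→Permits→Menu→SoftOpen; finish is now 26 days.
Change in finish: 26 − 25 = +1 days.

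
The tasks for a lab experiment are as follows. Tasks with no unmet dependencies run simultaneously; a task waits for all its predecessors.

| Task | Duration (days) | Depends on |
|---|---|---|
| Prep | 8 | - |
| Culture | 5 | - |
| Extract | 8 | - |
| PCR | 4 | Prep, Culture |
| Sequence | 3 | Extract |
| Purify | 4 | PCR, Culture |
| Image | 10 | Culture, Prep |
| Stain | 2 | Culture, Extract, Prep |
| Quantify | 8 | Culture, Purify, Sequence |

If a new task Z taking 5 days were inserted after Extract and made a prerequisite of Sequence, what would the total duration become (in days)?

Originally the schedule takes 24 days.
With Z inserted, Sequence now waits for max(Extract, Z).
New critical path: Prep→PCR→Purify→Quantify = 8+4+4+8 = 24 ⇒ 24 days.

24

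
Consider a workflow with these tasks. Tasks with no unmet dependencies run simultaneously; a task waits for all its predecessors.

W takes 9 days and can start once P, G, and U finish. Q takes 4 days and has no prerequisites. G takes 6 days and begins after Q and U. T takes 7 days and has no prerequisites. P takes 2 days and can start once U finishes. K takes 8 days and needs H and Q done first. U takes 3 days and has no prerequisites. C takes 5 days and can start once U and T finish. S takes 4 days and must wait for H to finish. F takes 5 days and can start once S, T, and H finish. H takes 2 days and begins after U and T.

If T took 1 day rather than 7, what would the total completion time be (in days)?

Critical path before the change: Q→G→W = 4+6+9 = 19 giving 19 days.
The longest path through T is only 18 days, so T has float 1.
That remains the longest chain; total 19 days.

19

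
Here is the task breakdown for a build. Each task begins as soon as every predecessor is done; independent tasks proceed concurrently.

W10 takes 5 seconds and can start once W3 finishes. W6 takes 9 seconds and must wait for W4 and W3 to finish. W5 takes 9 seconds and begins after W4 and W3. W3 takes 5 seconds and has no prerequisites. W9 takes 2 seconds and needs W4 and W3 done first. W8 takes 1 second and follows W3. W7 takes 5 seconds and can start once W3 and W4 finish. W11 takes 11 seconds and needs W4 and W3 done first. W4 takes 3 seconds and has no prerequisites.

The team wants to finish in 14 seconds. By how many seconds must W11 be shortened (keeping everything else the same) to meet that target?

Current finish: 16 seconds; target: 14.
W11 is on every critical path, so each second cut from W11 cuts the finish by one (this holds down to a finish of 14).
Need 16 − 14 = 2 seconds off W11 → W11 becomes 9 seconds, finish becomes 14.

2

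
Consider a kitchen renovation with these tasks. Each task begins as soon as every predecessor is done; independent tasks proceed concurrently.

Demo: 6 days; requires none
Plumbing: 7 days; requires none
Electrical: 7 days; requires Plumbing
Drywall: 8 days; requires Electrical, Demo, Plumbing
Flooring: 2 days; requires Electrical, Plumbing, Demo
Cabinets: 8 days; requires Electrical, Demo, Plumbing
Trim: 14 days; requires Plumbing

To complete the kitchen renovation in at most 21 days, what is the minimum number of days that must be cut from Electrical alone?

1

Current finish: 22 days; target: 21.
Electrical is on every critical path, so each day cut from Electrical cuts the finish by one (this holds down to a finish of 21).
Need 22 − 21 = 1 day off Electrical → Electrical becomes 6 days, finish becomes 21.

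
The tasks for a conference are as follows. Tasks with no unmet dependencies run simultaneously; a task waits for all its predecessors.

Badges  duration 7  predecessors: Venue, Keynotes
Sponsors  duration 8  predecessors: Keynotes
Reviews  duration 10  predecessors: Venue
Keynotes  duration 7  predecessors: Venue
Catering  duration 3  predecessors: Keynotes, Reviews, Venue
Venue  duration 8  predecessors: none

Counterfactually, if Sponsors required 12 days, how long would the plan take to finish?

27

Critical path before the change: Venue→Keynotes→Sponsors = 8+7+8 = 23 giving 23 days.
Sponsors is on the critical path; changing it to 12 makes that path 27 days.
The critical path is still Venue→Keynotes→Sponsors; finish is now 27 days.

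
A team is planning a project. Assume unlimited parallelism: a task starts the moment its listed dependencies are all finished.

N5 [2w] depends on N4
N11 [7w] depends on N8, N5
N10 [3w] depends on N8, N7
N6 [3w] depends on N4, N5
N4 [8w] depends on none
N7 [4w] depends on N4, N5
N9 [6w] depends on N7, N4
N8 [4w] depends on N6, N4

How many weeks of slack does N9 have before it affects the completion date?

4

N4→N5→N6→N8→N11 = 8+2+3+4+7 = 24 sets the makespan at 24 weeks.
N9 finishes as early as 20 and must finish by 24.
So N9 can slip 24 − 20 = 4 weeks.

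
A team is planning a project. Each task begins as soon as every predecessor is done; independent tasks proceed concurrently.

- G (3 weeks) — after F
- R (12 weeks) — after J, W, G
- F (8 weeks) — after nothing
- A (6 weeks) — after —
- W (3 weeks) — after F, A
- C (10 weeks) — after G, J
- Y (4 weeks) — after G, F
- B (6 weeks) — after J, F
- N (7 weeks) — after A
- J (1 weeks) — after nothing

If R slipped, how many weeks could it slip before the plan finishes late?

The longest chain is F→G→R = 8+3+12 = 23; overall finish 23 weeks.
The longest chain containing R totals 23 weeks.
Float = 23 − 23 = 0.

0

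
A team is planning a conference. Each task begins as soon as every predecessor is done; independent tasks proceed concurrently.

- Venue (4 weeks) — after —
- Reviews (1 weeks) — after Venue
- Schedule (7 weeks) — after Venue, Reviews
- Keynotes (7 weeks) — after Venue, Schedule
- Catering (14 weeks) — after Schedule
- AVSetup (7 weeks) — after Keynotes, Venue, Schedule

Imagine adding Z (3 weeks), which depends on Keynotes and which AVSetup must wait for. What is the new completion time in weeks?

Originally the conference takes 26 weeks.
With Z inserted, AVSetup now waits for max(Keynotes, Venue, Schedule, Z).
New critical path: Venue→Reviews→Schedule→Keynotes→Z→AVSetup = 4+1+7+7+3+7 = 29 ⇒ 29 weeks.

29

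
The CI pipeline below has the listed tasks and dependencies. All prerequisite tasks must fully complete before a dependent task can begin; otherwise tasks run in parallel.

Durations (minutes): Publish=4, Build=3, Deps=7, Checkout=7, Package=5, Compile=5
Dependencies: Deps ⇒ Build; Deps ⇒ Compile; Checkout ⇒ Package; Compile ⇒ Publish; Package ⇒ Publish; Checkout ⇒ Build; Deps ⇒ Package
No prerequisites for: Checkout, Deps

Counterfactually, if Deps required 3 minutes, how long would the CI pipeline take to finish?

The binding path is Deps→Compile→Publish = 7+5+4 = 16; finish at 16 minutes.
Since Deps is critical, the -4 change carries straight to that chain (now 12 minutes).
The binding chain switches to Checkout→Package→Publish = 7+5+4 = 16; finish 16 minutes.

16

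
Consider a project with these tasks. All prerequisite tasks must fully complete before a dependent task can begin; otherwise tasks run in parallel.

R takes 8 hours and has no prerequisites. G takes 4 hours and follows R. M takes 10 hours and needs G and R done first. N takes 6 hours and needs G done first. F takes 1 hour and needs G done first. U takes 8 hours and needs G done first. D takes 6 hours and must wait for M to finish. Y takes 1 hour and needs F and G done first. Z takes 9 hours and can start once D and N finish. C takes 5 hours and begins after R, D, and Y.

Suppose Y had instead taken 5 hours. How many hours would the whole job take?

37

Baseline: R→G→M→D→Z = 8+4+10+6+9 = 37 → 37 hours.
Y is off the critical path — its longest chain is 19 hours, giving 18 of slack.
The critical path is still R→G→M→D→Z; finish is now 37 hours.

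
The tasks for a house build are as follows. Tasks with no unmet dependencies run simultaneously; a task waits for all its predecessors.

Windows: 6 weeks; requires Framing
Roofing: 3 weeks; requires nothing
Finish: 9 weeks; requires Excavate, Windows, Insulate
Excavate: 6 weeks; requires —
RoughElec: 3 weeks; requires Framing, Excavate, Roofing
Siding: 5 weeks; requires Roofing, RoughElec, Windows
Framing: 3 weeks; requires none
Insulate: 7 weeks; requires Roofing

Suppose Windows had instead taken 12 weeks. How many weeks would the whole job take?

24

As given, the longest chain is Roofing→Insulate→Finish = 3+7+9 = 19, so the finish is 19 weeks.
Windows is off the critical path — its longest chain is 18 weeks, giving 1 of slack.
New critical path: Framing→Windows→Finish = 3+12+9 = 24 ⇒ 24 weeks.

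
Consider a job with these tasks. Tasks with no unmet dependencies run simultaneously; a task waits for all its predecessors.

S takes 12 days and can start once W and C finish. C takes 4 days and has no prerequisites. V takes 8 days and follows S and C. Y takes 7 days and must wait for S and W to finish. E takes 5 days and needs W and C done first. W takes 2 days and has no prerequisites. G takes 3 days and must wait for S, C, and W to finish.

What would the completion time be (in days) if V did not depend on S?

With the dependency in place, C→S→V = 4+12+8 = 24 sets the finish at 24 days.
Without S→V, V's earliest start moves from 16 to 4.
After: C→S→Y = 4+12+7 = 23 → 23 days.

23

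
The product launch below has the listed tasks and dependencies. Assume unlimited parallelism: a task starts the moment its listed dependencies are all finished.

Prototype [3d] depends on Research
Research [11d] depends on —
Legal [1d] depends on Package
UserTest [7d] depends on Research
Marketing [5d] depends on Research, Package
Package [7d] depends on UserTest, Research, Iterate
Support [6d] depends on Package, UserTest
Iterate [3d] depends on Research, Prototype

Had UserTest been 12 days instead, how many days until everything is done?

36

The binding path is Research→UserTest→Package→Support = 11+7+7+6 = 31; finish at 31 days.
UserTest lies on that path, so at 12 days the path becomes 36 days.
No other chain overtakes it, so the finish is 36 days.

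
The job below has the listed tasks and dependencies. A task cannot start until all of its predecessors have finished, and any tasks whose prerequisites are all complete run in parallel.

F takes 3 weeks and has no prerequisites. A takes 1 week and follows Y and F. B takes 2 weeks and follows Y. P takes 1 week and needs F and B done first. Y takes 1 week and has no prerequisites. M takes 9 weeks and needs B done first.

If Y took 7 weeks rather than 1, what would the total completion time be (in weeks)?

18

Actual critical path: Y→B→M = 1+2+9 = 12 ⇒ 12 weeks.
Y is on the critical path; changing it to 7 makes that path 18 weeks.
The critical path is still Y→B→M; finish is now 18 weeks.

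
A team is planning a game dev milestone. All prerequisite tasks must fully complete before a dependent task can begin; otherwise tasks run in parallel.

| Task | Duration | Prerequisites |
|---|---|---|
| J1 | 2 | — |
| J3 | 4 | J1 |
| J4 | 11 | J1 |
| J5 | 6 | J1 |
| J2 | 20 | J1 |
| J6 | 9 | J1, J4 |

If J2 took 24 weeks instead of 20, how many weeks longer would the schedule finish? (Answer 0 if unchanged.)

Actual critical path: J1→J2 = 2+20 = 22 ⇒ 22 weeks.
J2 lies on that path, so at 24 weeks the path becomes 26 weeks.
The critical path is still J1→J2; finish is now 26 weeks.
Change in finish: 26 − 22 = +4 weeks.

4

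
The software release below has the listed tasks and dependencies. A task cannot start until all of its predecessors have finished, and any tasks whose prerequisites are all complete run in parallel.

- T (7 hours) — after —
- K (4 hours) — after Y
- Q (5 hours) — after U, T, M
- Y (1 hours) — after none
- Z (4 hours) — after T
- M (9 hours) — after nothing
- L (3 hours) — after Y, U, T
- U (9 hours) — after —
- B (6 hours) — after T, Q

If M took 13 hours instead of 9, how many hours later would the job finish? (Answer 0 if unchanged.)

Actual critical path: M→Q→B = 9+5+6 = 20 ⇒ 20 hours.
M is on the critical path; changing it to 13 makes that path 24 hours.
That remains the longest chain; total 24 hours.
Change in finish: 24 − 20 = +4 hours.

4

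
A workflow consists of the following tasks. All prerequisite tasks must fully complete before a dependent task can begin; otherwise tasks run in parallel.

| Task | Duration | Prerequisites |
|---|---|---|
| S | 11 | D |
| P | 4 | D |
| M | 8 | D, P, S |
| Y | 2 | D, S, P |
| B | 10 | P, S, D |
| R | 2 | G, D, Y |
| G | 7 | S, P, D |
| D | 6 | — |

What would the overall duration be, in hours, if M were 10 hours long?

27

Actual critical path: D→S→B = 6+11+10 = 27 ⇒ 27 hours.
The longest path through M is only 25 hours, so M has float 2.
The critical path is still D→S→B; finish is now 27 hours.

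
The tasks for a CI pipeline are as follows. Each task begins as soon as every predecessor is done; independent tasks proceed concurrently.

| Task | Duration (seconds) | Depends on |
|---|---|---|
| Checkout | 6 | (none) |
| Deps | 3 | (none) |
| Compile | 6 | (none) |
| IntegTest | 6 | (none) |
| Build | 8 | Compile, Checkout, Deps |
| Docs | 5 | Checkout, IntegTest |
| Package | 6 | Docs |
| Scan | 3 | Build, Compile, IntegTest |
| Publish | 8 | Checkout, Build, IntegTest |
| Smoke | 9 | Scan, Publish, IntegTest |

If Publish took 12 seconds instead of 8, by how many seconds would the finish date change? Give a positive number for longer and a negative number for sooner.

Critical path before the change: Checkout→Build→Publish→Smoke = 6+8+8+9 = 31 giving 31 seconds.
Publish is on the critical path; changing it to 12 makes that path 35 seconds.
No other chain overtakes it, so the finish is 35 seconds.
Change in finish: 35 − 31 = +4 seconds.

4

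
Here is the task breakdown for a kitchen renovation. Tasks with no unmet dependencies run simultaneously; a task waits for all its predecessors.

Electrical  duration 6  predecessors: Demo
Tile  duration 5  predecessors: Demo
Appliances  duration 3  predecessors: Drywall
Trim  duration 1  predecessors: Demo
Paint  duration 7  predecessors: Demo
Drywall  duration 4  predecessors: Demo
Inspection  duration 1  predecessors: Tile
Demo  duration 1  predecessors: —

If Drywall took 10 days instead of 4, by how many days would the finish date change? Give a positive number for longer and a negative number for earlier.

Critical path before the change: Demo→Drywall→Appliances = 1+4+3 = 8 giving 8 days.
Drywall is on the critical path; changing it to 10 makes that path 14 days.
No other chain overtakes it, so the finish is 14 days.
Change in finish: 14 − 8 = +6 days.

6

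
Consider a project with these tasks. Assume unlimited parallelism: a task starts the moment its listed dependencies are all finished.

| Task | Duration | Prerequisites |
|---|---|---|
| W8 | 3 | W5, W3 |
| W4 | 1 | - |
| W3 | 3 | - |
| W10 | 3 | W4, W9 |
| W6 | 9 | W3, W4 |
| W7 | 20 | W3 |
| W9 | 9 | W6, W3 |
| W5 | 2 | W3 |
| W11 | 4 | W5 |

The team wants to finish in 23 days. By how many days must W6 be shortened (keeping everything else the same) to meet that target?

1

Current finish: 24 days; target: 23.
W6 is on every critical path, so each day cut from W6 cuts the finish by one (this holds down to a finish of 23).
Need 24 − 23 = 1 day off W6 → W6 becomes 8 days, finish becomes 23.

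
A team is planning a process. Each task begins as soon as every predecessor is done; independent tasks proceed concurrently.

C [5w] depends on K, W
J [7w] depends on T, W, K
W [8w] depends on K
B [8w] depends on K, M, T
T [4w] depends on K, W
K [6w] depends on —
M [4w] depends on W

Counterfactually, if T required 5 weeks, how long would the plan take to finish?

Critical path before the change: K→W→T→B = 6+8+4+8 = 26 giving 26 weeks.
Since T is critical, the +1 change carries straight to that chain (now 27 weeks).
The critical path is still K→W→T→B; finish is now 27 weeks.

27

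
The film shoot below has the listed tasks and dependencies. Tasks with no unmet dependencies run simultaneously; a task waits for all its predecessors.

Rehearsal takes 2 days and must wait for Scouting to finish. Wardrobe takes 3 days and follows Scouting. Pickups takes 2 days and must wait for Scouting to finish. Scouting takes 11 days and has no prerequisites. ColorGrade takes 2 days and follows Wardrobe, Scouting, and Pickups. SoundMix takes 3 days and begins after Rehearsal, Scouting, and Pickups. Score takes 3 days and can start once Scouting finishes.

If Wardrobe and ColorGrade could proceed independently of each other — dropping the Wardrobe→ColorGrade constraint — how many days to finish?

With the dependency in place, Scouting→Wardrobe→ColorGrade = 11+3+2 = 16 sets the finish at 16 days.
Without Wardrobe→ColorGrade, ColorGrade's earliest start moves from 14 to 13.
New critical path: Scouting→Rehearsal→SoundMix = 11+2+3 = 16 ⇒ 16 days.

16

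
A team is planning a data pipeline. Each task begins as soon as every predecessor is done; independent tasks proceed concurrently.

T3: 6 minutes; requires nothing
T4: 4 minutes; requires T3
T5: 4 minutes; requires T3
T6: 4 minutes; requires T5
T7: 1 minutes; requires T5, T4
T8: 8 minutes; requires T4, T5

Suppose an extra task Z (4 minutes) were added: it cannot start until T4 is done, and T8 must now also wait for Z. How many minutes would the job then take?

22

Originally the job takes 18 minutes.
With Z inserted, T8 now waits for max(T4, T5, Z).
New critical path: T3→T4→Z→T8 = 6+4+4+8 = 22 ⇒ 22 minutes.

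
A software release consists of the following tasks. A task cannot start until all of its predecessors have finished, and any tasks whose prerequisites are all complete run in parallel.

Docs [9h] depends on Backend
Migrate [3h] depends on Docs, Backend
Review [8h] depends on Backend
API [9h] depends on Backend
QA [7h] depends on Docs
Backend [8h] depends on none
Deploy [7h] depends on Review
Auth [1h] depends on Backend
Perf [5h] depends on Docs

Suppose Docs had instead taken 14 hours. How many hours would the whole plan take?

Actual critical path: Backend→Docs→QA = 8+9+7 = 24 ⇒ 24 hours.
Docs is on the critical path; changing it to 14 makes that path 29 hours.
The critical path is still Backend→Docs→QA; finish is now 29 hours.

29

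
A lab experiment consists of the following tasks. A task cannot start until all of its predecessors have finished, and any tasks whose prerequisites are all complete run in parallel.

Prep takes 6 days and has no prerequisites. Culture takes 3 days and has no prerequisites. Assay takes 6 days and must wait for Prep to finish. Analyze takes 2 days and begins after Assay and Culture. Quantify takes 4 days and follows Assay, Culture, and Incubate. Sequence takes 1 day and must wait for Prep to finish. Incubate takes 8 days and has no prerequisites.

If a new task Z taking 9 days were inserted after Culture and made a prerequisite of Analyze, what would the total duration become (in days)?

16

Originally the project takes 16 days.
With Z inserted, Analyze now waits for max(Assay, Culture, Z).
New critical path: Prep→Assay→Quantify = 6+6+4 = 16 ⇒ 16 days.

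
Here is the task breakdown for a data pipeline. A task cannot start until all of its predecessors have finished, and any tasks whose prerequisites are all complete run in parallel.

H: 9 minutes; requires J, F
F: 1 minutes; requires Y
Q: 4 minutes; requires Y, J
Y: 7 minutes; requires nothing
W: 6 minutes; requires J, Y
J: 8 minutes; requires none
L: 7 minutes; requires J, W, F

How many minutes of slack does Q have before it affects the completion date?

9

J→W→L = 8+6+7 = 21 sets the makespan at 21 minutes.
Longest path through Q: 12 minutes (earliest finish 12, latest finish 21).
So Q can slip 21 − 12 = 9 minutes.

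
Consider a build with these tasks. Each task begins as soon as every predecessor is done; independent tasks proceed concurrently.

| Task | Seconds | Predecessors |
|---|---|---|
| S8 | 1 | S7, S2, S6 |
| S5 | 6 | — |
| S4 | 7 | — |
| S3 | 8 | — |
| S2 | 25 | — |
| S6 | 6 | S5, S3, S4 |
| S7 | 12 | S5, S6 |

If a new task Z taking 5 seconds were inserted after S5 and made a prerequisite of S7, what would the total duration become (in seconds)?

Originally the build takes 27 seconds.
With Z inserted, S7 now waits for max(S5, S6, Z).
New critical path: S3→S6→S7→S8 = 8+6+12+1 = 27 ⇒ 27 seconds.

27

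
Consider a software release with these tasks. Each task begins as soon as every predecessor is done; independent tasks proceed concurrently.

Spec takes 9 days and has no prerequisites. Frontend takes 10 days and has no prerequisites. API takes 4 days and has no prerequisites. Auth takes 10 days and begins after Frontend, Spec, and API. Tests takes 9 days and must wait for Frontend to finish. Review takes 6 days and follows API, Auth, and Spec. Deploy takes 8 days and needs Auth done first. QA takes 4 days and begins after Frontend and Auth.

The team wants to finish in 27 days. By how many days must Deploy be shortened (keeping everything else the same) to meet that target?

1

Current finish: 28 days; target: 27.
Deploy is on every critical path, so each day cut from Deploy cuts the finish by one (this holds down to a finish of 26).
Need 28 − 27 = 1 day off Deploy → Deploy becomes 7 days, finish becomes 27.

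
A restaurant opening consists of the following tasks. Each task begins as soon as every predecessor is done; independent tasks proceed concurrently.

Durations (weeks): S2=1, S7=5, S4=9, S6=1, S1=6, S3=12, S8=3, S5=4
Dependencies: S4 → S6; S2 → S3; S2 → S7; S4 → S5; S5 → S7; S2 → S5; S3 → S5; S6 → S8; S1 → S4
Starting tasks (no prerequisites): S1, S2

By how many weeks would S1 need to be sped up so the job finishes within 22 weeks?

2

Current finish: 24 weeks; target: 22.
S1 is on every critical path, so each week cut from S1 cuts the finish by one (this holds down to a finish of 22).
Need 24 − 22 = 2 weeks off S1 → S1 becomes 4 weeks, finish becomes 22.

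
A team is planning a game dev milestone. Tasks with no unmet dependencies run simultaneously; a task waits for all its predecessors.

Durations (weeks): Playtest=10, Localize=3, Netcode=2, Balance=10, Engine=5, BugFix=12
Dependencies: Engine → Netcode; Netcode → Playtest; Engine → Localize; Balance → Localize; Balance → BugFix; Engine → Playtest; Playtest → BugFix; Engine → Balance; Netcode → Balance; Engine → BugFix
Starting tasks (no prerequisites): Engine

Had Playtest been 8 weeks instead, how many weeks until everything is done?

29

As given, the longest chain is Engine→Netcode→Playtest→BugFix = 5+2+10+12 = 29, so the finish is 29 weeks.
Since Playtest is critical, the -2 change carries straight to that chain (now 27 weeks).
The binding chain switches to Engine→Netcode→Balance→BugFix = 5+2+10+12 = 29; finish 29 weeks.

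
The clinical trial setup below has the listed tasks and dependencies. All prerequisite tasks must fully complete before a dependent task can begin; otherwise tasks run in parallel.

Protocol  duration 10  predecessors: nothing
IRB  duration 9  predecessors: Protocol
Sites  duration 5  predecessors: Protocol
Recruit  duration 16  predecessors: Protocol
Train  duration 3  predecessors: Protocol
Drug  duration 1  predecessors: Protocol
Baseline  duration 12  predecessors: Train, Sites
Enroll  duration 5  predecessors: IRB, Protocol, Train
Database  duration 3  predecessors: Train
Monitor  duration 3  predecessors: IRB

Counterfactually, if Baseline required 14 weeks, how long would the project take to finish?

29

The binding path is Protocol→Sites→Baseline = 10+5+12 = 27; finish at 27 weeks.
Baseline is on the critical path; changing it to 14 makes that path 29 weeks.
No other chain overtakes it, so the finish is 29 weeks.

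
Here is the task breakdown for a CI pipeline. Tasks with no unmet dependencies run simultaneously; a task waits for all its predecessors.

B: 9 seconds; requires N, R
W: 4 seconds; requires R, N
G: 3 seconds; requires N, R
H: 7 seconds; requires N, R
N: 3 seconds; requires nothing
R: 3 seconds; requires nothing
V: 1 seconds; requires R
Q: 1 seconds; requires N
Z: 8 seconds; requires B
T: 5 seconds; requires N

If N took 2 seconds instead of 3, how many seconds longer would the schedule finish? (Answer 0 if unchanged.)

0

Actual critical path: N→B→Z = 3+9+8 = 20 ⇒ 20 seconds.
Since N is critical, the -1 change carries straight to that chain (now 19 seconds).
The binding chain switches to R→B→Z = 3+9+8 = 20; finish 20 seconds.
Change in finish: 20 − 20 = +0 seconds.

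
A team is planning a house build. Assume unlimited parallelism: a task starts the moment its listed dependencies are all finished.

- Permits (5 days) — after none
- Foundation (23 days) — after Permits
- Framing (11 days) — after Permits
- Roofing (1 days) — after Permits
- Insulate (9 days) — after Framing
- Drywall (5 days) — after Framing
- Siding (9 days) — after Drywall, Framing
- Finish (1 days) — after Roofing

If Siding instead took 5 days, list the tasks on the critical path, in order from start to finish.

Baseline: Permits→Framing→Drywall→Siding = 5+11+5+9 = 30 → 30 days.
Siding lies on that path, so at 5 days the path becomes 26 days.
New critical path: Permits→Foundation = 5+23 = 28 ⇒ 28 days.

Permits, Foundation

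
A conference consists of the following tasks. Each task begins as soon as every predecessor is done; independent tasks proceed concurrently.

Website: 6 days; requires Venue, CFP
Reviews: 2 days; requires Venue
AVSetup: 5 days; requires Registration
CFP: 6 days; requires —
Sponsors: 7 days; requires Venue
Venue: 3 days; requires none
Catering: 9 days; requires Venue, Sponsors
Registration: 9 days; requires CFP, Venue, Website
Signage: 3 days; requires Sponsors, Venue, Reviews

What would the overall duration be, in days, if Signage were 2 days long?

26

Baseline: CFP→Website→Registration→AVSetup = 6+6+9+5 = 26 → 26 days.
Signage is off the critical path — its longest chain is 13 days, giving 13 of slack.
No other chain overtakes it, so the finish is 26 days.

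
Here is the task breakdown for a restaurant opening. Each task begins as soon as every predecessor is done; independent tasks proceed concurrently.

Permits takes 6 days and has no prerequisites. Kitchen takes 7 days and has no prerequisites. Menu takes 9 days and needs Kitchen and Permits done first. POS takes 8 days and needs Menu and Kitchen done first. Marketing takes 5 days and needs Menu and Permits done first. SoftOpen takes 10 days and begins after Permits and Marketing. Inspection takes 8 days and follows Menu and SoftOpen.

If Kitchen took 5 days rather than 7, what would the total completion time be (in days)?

Critical path before the change: Kitchen→Menu→Marketing→SoftOpen→Inspection = 7+9+5+10+8 = 39 giving 39 days.
Since Kitchen is critical, the -2 change carries straight to that chain (now 37 days).
The binding chain switches to Permits→Menu→Marketing→SoftOpen→Inspection = 6+9+5+10+8 = 38; finish 38 days.

38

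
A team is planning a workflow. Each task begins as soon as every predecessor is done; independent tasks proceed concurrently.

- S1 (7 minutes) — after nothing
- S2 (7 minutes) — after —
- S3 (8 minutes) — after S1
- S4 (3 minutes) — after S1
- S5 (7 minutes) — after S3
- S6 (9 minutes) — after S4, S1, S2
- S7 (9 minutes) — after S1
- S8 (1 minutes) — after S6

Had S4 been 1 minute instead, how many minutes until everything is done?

Baseline: S1→S3→S5 = 7+8+7 = 22 → 22 minutes.
S4 is off the critical path — its longest chain is 20 minutes, giving 2 of slack.
That remains the longest chain; total 22 minutes.

22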